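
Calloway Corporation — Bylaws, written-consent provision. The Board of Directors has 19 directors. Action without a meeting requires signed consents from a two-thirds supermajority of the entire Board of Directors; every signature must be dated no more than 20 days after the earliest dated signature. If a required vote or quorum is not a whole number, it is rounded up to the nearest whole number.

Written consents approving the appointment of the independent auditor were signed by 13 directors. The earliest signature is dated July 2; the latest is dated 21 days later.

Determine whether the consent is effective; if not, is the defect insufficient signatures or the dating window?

Signatures required: a two-thirds supermajority of 19 — 2/3 of 19 = 12.67, rounded up to 13, so 13 needed; 13 signed. Sufficient.
Dating window: the latest signature is 21 days after the earliest; the limit is 20 days. Outside the window.

Not effective — dating-window requirement not satisfied.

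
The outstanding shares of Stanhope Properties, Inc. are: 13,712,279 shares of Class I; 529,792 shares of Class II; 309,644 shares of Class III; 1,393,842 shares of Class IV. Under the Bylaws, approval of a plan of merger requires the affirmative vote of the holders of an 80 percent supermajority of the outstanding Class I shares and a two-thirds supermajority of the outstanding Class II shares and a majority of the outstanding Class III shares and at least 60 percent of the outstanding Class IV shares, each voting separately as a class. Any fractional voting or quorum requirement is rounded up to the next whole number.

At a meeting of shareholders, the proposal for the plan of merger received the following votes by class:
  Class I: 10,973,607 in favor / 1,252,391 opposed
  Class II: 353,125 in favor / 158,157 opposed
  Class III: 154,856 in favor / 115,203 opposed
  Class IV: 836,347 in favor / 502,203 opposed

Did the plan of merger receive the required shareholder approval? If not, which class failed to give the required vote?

Class I: 4/5 of 13712279 = 10969823.20, rounded up to 10969824; 10,969,824 required, 10,973,607 in favor — approved.
Class II: 2/3 of 529792 = 353194.67, rounded up to 353195; 353,195 required, 353,125 in favor — not approved.
Class III: a majority of 309644 is 154823; 154,823 required, 154,856 in favor — approved.
Class IV: 3/5 of 1393842 = 836305.20, rounded up to 836306; 836,306 required, 836,347 in favor — approved.

Not approved — the Class II shares did not give the required vote.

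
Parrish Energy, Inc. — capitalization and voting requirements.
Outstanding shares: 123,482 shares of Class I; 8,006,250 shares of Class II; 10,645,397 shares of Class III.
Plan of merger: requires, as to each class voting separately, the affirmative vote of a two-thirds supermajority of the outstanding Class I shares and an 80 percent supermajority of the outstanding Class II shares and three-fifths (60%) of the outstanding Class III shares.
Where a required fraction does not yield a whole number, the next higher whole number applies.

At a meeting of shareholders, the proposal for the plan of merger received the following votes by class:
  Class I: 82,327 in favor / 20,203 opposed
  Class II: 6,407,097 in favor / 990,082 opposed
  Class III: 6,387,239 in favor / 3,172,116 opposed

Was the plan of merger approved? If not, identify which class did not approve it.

Class I: 2/3 of 123482 = 82321.33, rounded up to 82322; 82,322 required, 82,327 in favor — approved.
Class II: 4/5 of 8006250 = 6405000; 6,405,000 required, 6,407,097 in favor — approved.
Class III: 3/5 of 10645397 = 6387238.20, rounded up to 6387239; 6,387,239 required, 6,387,239 in favor — approved.

Approved — every class gave the required vote.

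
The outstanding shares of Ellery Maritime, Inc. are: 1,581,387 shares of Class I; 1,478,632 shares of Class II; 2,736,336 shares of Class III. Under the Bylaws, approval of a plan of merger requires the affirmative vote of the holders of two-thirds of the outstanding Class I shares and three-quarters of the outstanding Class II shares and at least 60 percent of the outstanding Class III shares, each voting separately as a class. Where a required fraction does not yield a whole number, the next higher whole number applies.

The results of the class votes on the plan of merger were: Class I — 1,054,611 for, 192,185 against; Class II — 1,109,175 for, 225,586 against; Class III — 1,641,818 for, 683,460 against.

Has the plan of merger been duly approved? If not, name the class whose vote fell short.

Approved — every class gave the required vote.

Class I: 2/3 of 1581387 = 1054258; 1,054,258 required, 1,054,611 in favor — approved.
Class II: 3/4 of 1478632 = 1108974; 1,108,974 required, 1,109,175 in favor — approved.
Class III: 3/5 of 2736336 = 1641801.60, rounded up to 1641802; 1,641,802 required, 1,641,818 in favor — approved.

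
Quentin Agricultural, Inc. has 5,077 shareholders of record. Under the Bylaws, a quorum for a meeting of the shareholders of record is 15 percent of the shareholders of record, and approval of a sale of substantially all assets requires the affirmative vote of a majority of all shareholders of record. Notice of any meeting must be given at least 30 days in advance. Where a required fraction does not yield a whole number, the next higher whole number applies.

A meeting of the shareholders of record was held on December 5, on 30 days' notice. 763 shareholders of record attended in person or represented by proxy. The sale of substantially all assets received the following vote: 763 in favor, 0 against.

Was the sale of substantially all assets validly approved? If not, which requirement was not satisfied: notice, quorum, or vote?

Invalid — vote requirement not satisfied.

Notice: 30 days given; 30 required. Satisfied.
Quorum: 15% of 5,077 = 761.55, rounded up to 762; 763 present. Satisfied.
Vote: requires a majority of all shareholders of record (5,077); a majority of 5077 is 2539, so 2,539 needed; 763 in favor. Not satisfied.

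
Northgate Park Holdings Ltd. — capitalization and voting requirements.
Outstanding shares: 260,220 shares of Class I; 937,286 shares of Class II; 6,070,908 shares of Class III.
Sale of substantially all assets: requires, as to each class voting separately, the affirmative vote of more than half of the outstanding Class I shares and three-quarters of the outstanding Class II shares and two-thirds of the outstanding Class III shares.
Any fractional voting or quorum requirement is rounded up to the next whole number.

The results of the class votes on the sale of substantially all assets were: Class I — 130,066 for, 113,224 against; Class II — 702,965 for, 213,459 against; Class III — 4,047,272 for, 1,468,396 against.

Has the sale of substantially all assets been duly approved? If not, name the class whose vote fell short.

Class I: a majority of 260220 is 130111; 130,111 required, 130,066 in favor — not approved.
Class II: 3/4 of 937286 = 702964.50, rounded up to 702965; 702,965 required, 702,965 in favor — approved.
Class III: 2/3 of 6070908 = 4047272; 4,047,272 required, 4,047,272 in favor — approved.

Not approved — the Class I shares did not give the required vote.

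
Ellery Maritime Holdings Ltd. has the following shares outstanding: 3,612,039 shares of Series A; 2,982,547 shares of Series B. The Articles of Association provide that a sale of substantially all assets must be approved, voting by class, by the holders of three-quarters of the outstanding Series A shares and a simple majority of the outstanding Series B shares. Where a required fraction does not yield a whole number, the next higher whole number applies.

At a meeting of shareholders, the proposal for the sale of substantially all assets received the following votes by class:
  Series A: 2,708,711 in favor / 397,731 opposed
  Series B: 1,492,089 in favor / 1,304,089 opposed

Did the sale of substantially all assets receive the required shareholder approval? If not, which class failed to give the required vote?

Not approved — the Series A shares did not give the required vote.

Series A: 3/4 of 3612039 = 2709029.25, rounded up to 2709030; 2,709,030 required, 2,708,711 in favor — not approved.
Series B: a majority of 2982547 is 1491274; 1,491,274 required, 1,492,089 in favor — approved.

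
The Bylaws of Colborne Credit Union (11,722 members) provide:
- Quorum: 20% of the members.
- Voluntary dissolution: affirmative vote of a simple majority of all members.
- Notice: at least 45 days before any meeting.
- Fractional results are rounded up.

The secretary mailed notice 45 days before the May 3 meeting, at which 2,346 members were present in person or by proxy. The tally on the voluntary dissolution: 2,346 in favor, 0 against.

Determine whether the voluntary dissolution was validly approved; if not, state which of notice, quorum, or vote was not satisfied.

Invalid — vote requirement not satisfied.

Notice: 45 days given; 45 required. Satisfied.
Quorum: 20% of 11,722 = 2,344.40, rounded up to 2,345; 2,346 present. Satisfied.
Vote: requires a majority of all members (11,722); a majority of 11722 is 5862, so 5,862 needed; 2,346 in favor. Not satisfied.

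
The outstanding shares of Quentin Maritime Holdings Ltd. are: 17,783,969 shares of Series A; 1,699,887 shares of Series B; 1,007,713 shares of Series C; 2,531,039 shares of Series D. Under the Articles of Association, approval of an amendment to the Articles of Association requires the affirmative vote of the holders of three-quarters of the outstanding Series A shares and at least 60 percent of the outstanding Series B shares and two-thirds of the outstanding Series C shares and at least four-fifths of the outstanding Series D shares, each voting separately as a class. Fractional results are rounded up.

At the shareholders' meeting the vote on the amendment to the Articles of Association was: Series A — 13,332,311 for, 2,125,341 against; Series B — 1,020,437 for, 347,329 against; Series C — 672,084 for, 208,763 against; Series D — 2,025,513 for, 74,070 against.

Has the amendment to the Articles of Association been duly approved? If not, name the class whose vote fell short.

Not approved — the Series A shares did not give the required vote.

Series A: 3/4 of 17783969 = 13337976.75, rounded up to 13337977; 13,337,977 required, 13,332,311 in favor — not approved.
Series B: 3/5 of 1699887 = 1019932.20, rounded up to 1019933; 1,019,933 required, 1,020,437 in favor — approved.
Series C: 2/3 of 1007713 = 671808.67, rounded up to 671809; 671,809 required, 672,084 in favor — approved.
Series D: 4/5 of 2531039 = 2024831.20, rounded up to 2024832; 2,024,832 required, 2,025,513 in favor — approved.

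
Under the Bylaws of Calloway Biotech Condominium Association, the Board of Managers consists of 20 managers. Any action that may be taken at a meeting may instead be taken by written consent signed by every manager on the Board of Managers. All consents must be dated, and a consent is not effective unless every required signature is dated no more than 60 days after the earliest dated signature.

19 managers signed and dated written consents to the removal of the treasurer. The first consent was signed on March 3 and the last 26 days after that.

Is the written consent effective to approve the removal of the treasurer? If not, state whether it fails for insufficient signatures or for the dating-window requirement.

Not effective — insufficient signatures.

Signatures required: the unanimous vote of 20 — unanimous means all 20, so 20 needed; 19 signed. Insufficient.
Dating window: the latest signature is 26 days after the earliest; the limit is 60 days. Within the window.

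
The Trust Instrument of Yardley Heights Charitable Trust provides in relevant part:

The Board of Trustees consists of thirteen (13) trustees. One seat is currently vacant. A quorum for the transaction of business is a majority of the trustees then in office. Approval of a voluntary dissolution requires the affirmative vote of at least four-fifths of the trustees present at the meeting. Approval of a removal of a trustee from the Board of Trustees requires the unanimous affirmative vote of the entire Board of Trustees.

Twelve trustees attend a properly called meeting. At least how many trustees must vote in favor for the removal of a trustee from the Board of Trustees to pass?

The removal of a trustee from the Board of Trustees requires the unanimous vote of the entire Board of Trustees (13).
Unanimous means all 13.
(Only 12 can vote, so the removal of a trustee from the Board of Trustees cannot pass at this meeting, but the required vote is still 13.)

13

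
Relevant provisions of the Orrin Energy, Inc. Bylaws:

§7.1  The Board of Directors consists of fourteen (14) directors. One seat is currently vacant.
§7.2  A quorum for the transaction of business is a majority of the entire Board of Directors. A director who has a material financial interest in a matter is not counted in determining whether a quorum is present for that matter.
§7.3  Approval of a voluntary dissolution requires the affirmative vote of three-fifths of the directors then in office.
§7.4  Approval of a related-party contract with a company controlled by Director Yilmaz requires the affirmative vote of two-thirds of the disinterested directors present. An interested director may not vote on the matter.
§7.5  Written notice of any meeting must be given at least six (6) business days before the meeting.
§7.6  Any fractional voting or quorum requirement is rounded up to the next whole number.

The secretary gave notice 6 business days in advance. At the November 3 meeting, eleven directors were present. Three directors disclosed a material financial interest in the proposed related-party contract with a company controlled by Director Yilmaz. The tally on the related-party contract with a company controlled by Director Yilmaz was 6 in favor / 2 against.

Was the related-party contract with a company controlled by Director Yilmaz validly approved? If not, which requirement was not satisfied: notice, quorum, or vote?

Notice: 6 business days given; 6 required (6 ≥ 6). Satisfied.
Quorum: 11 present, but the 3 interested directors do not count, leaving 8. Quorum is 8. Satisfied.
Vote: the related-party contract with a company controlled by Director Yilmaz requires two-thirds of the disinterested directors present (11 − 3 = 8). 2/3 of 8 = 5.33, rounded up to 6, so 6 affirmative votes are needed; 6 voted in favor. Satisfied.

Valid — all requirements satisfied.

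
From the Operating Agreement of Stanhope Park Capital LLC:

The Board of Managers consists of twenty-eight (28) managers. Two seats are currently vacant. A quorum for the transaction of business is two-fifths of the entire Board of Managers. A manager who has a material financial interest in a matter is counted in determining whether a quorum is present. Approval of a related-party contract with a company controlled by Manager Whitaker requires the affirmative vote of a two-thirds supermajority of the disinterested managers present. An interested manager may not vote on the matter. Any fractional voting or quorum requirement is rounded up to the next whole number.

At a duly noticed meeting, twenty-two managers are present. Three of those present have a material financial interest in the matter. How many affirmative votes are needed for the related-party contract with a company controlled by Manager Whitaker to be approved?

13

The related-party contract with a company controlled by Manager Whitaker requires two-thirds of the disinterested managers present (22 − 3 = 19).
2/3 of 19 = 12.67, rounded up to 13.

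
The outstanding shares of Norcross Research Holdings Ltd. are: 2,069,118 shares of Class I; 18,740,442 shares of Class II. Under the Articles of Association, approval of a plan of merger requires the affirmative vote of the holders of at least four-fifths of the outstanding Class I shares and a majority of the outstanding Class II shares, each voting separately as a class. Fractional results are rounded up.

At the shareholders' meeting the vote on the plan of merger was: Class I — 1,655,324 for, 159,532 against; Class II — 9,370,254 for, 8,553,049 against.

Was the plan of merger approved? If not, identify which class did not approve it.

Approved — every class gave the required vote.

Class I: 4/5 of 2069118 = 1655294.40, rounded up to 1655295; 1,655,295 required, 1,655,324 in favor — approved.
Class II: a majority of 18740442 is 9370222; 9,370,222 required, 9,370,254 in favor — approved.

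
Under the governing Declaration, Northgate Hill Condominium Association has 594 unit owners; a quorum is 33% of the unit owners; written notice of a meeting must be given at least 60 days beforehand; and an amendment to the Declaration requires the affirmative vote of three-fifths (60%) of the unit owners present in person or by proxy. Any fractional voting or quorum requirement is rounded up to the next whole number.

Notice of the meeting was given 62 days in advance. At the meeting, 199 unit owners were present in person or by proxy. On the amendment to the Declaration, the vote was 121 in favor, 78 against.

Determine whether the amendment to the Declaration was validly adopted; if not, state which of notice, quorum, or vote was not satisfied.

Valid — all requirements satisfied.

Notice: 62 days given; 60 required. Satisfied.
Quorum: 33% of 594 = 196.02, rounded up to 197; 199 present. Satisfied.
Vote: requires three-fifths of those present (199); 3/5 of 199 = 119.40, rounded up to 120, so 120 needed; 121 in favor. Satisfied.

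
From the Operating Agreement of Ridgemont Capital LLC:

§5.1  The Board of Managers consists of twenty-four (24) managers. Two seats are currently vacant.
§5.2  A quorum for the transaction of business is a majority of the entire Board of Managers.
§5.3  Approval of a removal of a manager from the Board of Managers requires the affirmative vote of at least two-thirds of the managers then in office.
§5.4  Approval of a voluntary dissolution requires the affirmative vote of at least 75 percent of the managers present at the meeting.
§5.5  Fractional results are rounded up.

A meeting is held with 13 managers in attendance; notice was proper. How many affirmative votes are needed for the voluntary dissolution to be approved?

The voluntary dissolution requires three-fourths of the managers present (13).
3/4 of 13 = 9.75, rounded up to 10.

10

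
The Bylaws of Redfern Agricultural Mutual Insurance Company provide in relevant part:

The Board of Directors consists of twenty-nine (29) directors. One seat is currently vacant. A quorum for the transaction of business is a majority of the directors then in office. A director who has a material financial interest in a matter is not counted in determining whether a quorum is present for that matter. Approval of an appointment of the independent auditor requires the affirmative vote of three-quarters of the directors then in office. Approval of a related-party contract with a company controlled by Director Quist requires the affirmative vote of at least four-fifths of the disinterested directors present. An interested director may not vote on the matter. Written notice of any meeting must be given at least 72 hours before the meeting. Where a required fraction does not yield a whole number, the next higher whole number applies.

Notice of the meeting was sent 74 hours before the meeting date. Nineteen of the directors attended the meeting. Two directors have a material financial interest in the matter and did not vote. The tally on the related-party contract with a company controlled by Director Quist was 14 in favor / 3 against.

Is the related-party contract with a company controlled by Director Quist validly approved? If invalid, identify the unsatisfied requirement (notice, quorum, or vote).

Notice: 74 hours given; 72 required (74 ≥ 72). Satisfied.
Quorum: 19 present, but the 2 interested directors do not count, leaving 17. Quorum is 15. Satisfied.
Vote: the related-party contract with a company controlled by Director Quist requires four-fifths of the disinterested directors present (19 − 2 = 17). 4/5 of 17 = 13.60, rounded up to 14, so 14 affirmative votes are needed; 14 voted in favor. Satisfied.

Valid — all requirements satisfied.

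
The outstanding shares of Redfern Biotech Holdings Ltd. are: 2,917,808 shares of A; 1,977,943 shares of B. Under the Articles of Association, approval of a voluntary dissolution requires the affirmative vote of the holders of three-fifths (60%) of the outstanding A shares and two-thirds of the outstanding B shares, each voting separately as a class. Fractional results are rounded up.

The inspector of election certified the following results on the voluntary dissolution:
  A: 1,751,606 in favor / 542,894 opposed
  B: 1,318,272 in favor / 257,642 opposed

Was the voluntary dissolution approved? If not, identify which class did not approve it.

A: 3/5 of 2917808 = 1750684.80, rounded up to 1750685; 1,750,685 required, 1,751,606 in favor — approved.
B: 2/3 of 1977943 = 1318628.67, rounded up to 1318629; 1,318,629 required, 1,318,272 in favor — not approved.

Not approved — the B shares did not give the required vote.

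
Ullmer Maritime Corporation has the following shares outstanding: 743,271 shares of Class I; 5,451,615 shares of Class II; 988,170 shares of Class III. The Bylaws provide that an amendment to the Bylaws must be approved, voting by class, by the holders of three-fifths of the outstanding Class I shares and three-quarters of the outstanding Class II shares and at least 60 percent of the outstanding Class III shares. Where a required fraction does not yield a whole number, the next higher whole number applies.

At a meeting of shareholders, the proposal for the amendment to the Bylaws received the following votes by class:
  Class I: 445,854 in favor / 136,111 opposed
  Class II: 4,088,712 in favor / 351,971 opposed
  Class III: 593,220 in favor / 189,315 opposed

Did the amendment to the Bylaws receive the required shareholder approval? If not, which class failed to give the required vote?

Class I: 3/5 of 743271 = 445962.60, rounded up to 445963; 445,963 required, 445,854 in favor — not approved.
Class II: 3/4 of 5451615 = 4088711.25, rounded up to 4088712; 4,088,712 required, 4,088,712 in favor — approved.
Class III: 3/5 of 988170 = 592902; 592,902 required, 593,220 in favor — approved.

Not approved — the Class I shares did not give the required vote.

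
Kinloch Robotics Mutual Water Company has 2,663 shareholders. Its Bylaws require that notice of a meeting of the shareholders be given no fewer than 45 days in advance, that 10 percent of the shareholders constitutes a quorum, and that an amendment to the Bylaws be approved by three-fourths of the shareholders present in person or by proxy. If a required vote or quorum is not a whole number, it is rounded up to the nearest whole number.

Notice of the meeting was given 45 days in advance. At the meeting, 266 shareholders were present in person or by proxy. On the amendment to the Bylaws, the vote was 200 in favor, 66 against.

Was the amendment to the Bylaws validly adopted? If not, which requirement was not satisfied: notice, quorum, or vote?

Notice: 45 days given; 45 required. Satisfied.
Quorum: 10% of 2,663 = 266.30, rounded up to 267; 266 present. Not satisfied.
Vote: requires three-fourths of those present (266); 3/4 of 266 = 199.50, rounded up to 200, so 200 needed; 200 in favor. Satisfied.

Invalid — quorum requirement not satisfied.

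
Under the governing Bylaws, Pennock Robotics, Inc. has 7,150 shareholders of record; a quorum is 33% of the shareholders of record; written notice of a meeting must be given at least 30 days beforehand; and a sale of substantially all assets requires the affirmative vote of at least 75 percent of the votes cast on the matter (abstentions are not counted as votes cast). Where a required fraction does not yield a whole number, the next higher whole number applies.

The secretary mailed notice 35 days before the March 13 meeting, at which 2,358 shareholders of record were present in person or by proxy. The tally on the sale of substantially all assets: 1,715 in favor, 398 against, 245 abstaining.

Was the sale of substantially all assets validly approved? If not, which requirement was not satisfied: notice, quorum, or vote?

Notice: 35 days given; 30 required. Satisfied.
Quorum: 33% of 7,150 = 2,359.50, rounded up to 2,360; 2,358 present. Not satisfied.
Vote: requires three-fourths of the votes cast (2,358 − 245 abstaining = 2,113); 3/4 of 2113 = 1584.75, rounded up to 1585, so 1,585 needed; 1,715 in favor. Satisfied.

Invalid — quorum requirement not satisfied.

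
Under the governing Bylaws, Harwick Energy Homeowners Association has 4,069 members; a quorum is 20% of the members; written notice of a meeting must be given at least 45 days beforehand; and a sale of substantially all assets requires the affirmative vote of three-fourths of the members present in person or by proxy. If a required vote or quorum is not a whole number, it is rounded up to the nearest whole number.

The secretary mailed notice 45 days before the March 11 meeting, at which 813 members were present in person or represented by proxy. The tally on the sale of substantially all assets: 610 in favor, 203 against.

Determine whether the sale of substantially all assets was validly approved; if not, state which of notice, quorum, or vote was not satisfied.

Notice: 45 days given; 45 required. Satisfied.
Quorum: 20% of 4,069 = 813.80, rounded up to 814; 813 present. Not satisfied.
Vote: requires three-fourths of those present (813); 3/4 of 813 = 609.75, rounded up to 610, so 610 needed; 610 in favor. Satisfied.

Invalid — quorum requirement not satisfied.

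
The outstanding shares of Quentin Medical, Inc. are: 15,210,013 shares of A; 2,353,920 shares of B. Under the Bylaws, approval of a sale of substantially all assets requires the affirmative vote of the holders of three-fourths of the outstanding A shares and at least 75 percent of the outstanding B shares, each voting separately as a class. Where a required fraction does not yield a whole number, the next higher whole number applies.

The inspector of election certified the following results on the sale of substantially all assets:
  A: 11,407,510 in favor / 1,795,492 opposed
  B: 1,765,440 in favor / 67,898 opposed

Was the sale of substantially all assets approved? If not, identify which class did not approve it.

A: 3/4 of 15210013 = 11407509.75, rounded up to 11407510; 11,407,510 required, 11,407,510 in favor — approved.
B: 3/4 of 2353920 = 1765440; 1,765,440 required, 1,765,440 in favor — approved.

Approved — every class gave the required vote.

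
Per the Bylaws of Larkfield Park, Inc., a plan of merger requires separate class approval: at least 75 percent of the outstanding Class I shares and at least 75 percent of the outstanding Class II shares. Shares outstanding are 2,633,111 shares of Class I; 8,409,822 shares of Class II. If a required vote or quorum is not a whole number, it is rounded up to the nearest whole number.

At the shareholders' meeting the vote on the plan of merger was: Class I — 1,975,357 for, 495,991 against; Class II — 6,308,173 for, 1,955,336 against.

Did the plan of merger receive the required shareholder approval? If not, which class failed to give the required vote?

Class I: 3/4 of 2633111 = 1974833.25, rounded up to 1974834; 1,974,834 required, 1,975,357 in favor — approved.
Class II: 3/4 of 8409822 = 6307366.50, rounded up to 6307367; 6,307,367 required, 6,308,173 in favor — approved.

Approved — every class gave the required vote.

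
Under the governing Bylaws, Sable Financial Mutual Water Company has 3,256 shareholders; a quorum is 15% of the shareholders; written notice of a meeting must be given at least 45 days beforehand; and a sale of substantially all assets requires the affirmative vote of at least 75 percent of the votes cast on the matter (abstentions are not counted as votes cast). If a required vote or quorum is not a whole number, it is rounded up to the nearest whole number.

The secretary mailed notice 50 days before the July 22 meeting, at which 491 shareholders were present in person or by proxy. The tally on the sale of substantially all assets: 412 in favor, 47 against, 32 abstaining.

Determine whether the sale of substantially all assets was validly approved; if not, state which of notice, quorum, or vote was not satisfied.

Valid — all requirements satisfied.

Notice: 50 days given; 45 required. Satisfied.
Quorum: 15% of 3,256 = 488.40, rounded up to 489; 491 present. Satisfied.
Vote: requires three-fourths of the votes cast (491 − 32 abstaining = 459); 3/4 of 459 = 344.25, rounded up to 345, so 345 needed; 412 in favor. Satisfied.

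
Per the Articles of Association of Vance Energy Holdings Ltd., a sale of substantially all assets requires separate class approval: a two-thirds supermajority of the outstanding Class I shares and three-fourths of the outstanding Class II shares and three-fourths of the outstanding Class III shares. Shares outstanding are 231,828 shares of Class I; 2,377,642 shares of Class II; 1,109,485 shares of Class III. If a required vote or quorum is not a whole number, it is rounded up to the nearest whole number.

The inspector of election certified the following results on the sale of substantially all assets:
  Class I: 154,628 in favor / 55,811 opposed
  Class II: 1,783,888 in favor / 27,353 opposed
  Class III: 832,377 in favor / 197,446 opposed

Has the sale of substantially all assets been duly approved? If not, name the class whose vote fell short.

Class I: 2/3 of 231828 = 154552; 154,552 required, 154,628 in favor — approved.
Class II: 3/4 of 2377642 = 1783231.50, rounded up to 1783232; 1,783,232 required, 1,783,888 in favor — approved.
Class III: 3/4 of 1109485 = 832113.75, rounded up to 832114; 832,114 required, 832,377 in favor — approved.

Approved — every class gave the required vote.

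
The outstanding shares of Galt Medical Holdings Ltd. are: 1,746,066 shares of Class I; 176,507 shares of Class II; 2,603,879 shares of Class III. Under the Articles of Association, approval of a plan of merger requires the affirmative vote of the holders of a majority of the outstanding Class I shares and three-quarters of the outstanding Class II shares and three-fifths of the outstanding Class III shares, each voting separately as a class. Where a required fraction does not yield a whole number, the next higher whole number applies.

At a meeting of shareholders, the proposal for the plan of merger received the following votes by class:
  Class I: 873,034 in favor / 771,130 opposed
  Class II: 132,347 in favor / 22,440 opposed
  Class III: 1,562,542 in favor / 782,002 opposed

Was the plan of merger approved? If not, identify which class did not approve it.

Not approved — the Class II shares did not give the required vote.

Class I: a majority of 1746066 is 873034; 873,034 required, 873,034 in favor — approved.
Class II: 3/4 of 176507 = 132380.25, rounded up to 132381; 132,381 required, 132,347 in favor — not approved.
Class III: 3/5 of 2603879 = 1562327.40, rounded up to 1562328; 1,562,328 required, 1,562,542 in favor — approved.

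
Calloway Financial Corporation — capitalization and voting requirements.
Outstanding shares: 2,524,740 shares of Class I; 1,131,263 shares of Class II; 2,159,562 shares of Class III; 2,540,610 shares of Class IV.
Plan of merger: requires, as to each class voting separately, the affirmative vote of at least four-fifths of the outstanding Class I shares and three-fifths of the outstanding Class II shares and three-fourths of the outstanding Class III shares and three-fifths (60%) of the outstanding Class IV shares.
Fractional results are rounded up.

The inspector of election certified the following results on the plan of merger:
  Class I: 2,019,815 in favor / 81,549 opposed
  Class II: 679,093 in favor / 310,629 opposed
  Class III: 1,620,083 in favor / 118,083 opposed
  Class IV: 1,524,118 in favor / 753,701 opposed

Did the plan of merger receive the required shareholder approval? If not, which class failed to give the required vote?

Not approved — the Class IV shares did not give the required vote.

Class I: 4/5 of 2524740 = 2019792; 2,019,792 required, 2,019,815 in favor — approved.
Class II: 3/5 of 1131263 = 678757.80, rounded up to 678758; 678,758 required, 679,093 in favor — approved.
Class III: 3/4 of 2159562 = 1619671.50, rounded up to 1619672; 1,619,672 required, 1,620,083 in favor — approved.
Class IV: 3/5 of 2540610 = 1524366; 1,524,366 required, 1,524,118 in favor — not approved.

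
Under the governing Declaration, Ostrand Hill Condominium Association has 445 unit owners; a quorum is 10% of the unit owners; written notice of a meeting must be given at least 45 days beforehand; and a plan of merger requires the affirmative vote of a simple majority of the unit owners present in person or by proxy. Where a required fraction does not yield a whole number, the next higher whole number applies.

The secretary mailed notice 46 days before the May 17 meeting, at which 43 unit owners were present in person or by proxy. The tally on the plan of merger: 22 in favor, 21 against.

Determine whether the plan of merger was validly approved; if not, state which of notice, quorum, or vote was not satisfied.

Notice: 46 days given; 45 required. Satisfied.
Quorum: 10% of 445 = 44.50, rounded up to 45; 43 present. Not satisfied.
Vote: requires a majority of those present (43); a majority of 43 is 22, so 22 needed; 22 in favor. Satisfied.

Invalid — quorum requirement not satisfied.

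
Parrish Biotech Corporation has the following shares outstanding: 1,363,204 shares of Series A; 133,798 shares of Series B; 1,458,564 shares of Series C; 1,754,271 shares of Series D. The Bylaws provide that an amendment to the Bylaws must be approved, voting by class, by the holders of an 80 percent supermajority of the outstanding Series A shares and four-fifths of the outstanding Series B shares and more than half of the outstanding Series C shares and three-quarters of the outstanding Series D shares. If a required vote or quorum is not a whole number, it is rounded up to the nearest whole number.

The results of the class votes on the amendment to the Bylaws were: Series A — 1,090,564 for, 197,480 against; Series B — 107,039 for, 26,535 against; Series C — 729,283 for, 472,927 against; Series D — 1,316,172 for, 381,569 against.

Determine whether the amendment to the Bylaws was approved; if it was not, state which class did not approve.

Approved — every class gave the required vote.

Series A: 4/5 of 1363204 = 1090563.20, rounded up to 1090564; 1,090,564 required, 1,090,564 in favor — approved.
Series B: 4/5 of 133798 = 107038.40, rounded up to 107039; 107,039 required, 107,039 in favor — approved.
Series C: a majority of 1458564 is 729283; 729,283 required, 729,283 in favor — approved.
Series D: 3/4 of 1754271 = 1315703.25, rounded up to 1315704; 1,315,704 required, 1,316,172 in favor — approved.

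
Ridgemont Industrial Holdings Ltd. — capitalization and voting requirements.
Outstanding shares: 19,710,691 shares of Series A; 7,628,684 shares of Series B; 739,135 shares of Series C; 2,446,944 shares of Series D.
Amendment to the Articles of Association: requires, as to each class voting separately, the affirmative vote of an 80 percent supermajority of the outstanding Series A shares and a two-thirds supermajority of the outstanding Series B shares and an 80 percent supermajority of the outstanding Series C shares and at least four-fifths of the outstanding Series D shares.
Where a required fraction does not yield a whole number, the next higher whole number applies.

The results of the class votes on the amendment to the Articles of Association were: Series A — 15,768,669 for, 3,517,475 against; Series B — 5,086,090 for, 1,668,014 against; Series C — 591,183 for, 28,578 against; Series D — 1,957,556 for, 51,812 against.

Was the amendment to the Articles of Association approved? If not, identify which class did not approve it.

Series A: 4/5 of 19710691 = 15768552.80, rounded up to 15768553; 15,768,553 required, 15,768,669 in favor — approved.
Series B: 2/3 of 7628684 = 5085789.33, rounded up to 5085790; 5,085,790 required, 5,086,090 in favor — approved.
Series C: 4/5 of 739135 = 591308; 591,308 required, 591,183 in favor — not approved.
Series D: 4/5 of 2446944 = 1957555.20, rounded up to 1957556; 1,957,556 required, 1,957,556 in favor — approved.

Not approved — the Series C shares did not give the required vote.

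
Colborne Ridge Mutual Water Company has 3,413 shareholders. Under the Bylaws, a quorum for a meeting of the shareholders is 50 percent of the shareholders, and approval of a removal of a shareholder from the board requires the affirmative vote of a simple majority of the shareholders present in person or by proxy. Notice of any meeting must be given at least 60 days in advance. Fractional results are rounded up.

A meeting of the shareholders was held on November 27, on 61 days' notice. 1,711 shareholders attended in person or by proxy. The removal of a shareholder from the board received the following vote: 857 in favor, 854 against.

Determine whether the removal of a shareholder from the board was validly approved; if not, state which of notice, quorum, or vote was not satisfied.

Notice: 61 days given; 60 required. Satisfied.
Quorum: 50% of 3,413 = 1,706.50, rounded up to 1,707; 1,711 present. Satisfied.
Vote: requires a majority of those present (1,711); a majority of 1711 is 856, so 856 needed; 857 in favor. Satisfied.

Valid — all requirements satisfied.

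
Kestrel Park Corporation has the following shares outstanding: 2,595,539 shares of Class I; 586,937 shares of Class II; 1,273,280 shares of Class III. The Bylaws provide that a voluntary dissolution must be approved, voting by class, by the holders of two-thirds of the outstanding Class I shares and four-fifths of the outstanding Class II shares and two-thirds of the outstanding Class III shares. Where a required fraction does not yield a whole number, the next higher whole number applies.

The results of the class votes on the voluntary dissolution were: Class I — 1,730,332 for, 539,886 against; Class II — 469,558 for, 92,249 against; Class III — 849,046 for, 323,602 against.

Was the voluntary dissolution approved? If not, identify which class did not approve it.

Class I: 2/3 of 2595539 = 1730359.33, rounded up to 1730360; 1,730,360 required, 1,730,332 in favor — not approved.
Class II: 4/5 of 586937 = 469549.60, rounded up to 469550; 469,550 required, 469,558 in favor — approved.
Class III: 2/3 of 1273280 = 848853.33, rounded up to 848854; 848,854 required, 849,046 in favor — approved.

Not approved — the Class I shares did not give the required vote.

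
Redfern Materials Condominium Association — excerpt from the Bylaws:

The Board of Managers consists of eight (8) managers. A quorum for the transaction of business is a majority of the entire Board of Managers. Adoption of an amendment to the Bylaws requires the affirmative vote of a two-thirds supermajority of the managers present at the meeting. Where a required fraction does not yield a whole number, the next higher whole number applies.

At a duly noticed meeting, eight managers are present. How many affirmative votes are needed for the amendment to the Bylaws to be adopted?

6

The amendment to the Bylaws requires two-thirds of the managers present (8).
2/3 of 8 = 5.33, rounded up to 6.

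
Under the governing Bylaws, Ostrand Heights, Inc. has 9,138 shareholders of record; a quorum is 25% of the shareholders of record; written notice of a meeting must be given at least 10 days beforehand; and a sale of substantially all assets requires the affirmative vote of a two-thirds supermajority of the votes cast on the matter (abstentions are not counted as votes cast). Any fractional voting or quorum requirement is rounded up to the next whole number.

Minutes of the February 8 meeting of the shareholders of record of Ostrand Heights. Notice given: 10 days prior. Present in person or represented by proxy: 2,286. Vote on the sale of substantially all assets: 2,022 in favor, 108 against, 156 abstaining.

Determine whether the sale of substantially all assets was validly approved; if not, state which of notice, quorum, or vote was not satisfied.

Notice: 10 days given; 10 required. Satisfied.
Quorum: 25% of 9,138 = 2,284.50, rounded up to 2,285; 2,286 present. Satisfied.
Vote: requires two-thirds of the votes cast (2,286 − 156 abstaining = 2,130); 2/3 of 2130 = 1420, so 1,420 needed; 2,022 in favor. Satisfied.

Valid — all requirements satisfied.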